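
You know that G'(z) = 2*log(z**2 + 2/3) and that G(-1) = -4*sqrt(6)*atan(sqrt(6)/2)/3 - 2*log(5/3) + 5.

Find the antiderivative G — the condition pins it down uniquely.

Recover the given G'(z) by differentiating a candidate G(z); any mismatch rules it out.
A general antiderivative is 2*z*log(z**2 + 2/3) - 4*z + 4*sqrt(6)*atan(sqrt(6)*z/2)/3 + C.
The condition gives C = -4*sqrt(6)*atan(sqrt(6)/2)/3 - 2*log(5/3) + 5 - (-4*sqrt(6)*atan(sqrt(6)/2)/3 - 2*log(5/3) + 4) = 1.
So G(z) = 2*z*log(z**2 + 2/3) - 4*z + 4*sqrt(6)*atan(sqrt(6)*z/2)/3 + 1.
Check: d/dz[2*z*log(z**2 + 2/3) - 4*z + 4*sqrt(6)*atan(sqrt(6)*z/2)/3 + 1] = 2*log(z**2 + 2/3) = G'(z).

G(z) = 2*z*log(z**2 + 2/3) - 4*z + 4*sqrt(6)*atan(sqrt(6)*z/2)/3 + 1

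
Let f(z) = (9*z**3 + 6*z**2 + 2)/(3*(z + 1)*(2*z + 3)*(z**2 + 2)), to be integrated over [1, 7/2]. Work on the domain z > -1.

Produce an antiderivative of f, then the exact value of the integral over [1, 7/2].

The denominator factors as 3*(z + 1)*(2*z + 3)*(z**2 + 2); partial fractions split f into directly integrable pieces: 2*(2*z - 5)/(9*(z**2 + 2)) + 7/(3*(2*z + 3)) - 1/(9*(z + 1)).
F(z) = -log(z + 1)/9 + 7*log(z + 3/2)/6 + 2*log(z**2 + 2)/9 - 5*sqrt(2)*atan(sqrt(2)*z/2)/9 is an antiderivative of f.
Check: d/dz[-log(z + 1)/9 + 7*log(z + 3/2)/6 + 2*log(z**2 + 2)/9 - 5*sqrt(2)*atan(sqrt(2)*z/2)/9] = (9*z**3 + 6*z**2 + 2)/(6*z**4 + 15*z**3 + 21*z**2 + 30*z + 18), which equals f(z).
F(7/2) = -5*sqrt(2)*atan(7*sqrt(2)/4)/9 - log(9/2)/9 + 2*log(57/4)/9 + 7*log(5)/6; F(1) = -5*sqrt(2)*atan(sqrt(2)/2)/9 - log(2)/9 + 2*log(3)/9 + 7*log(5/2)/6.
Integral = F(7/2) - F(1) = -7*log(5/2)/6 - 5*sqrt(2)*atan(7*sqrt(2)/4)/9 - 2*log(3)/9 - log(9/2)/9 + log(2)/9 + 5*sqrt(2)*atan(sqrt(2)/2)/9 + 2*log(57/4)/9 + 7*log(5)/6.

Antiderivative: F(z) = -log(z + 1)/9 + 7*log(z + 3/2)/6 + 2*log(z**2 + 2)/9 - 5*sqrt(2)*atan(sqrt(2)*z/2)/9; value = -7*log(5/2)/6 - 5*sqrt(2)*atan(7*sqrt(2)/4)/9 - 2*log(3)/9 - log(9/2)/9 + log(2)/9 + 5*sqrt(2)*atan(sqrt(2)/2)/9 + 2*log(57/4)/9 + 7*log(5)/6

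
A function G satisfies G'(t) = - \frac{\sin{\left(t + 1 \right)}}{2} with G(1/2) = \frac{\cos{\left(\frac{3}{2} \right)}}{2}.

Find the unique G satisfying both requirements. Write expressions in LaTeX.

A first test for any G(t): its t-derivative must equal the given G'(t).
A general antiderivative is \frac{\cos{\left(t + 1 \right)}}{2} + C.
The condition gives C = \frac{\cos{\left(\frac{3}{2} \right)}}{2} - (\frac{\cos{\left(\frac{3}{2} \right)}}{2}) = 0.
So G(t) = \frac{\cos{\left(t + 1 \right)}}{2}.
Check: d/dt[\frac{\cos{\left(t + 1 \right)}}{2}] = - \frac{\sin{\left(t + 1 \right)}}{2} = G'(t).

G(t) = \frac{\cos{\left(t + 1 \right)}}{2}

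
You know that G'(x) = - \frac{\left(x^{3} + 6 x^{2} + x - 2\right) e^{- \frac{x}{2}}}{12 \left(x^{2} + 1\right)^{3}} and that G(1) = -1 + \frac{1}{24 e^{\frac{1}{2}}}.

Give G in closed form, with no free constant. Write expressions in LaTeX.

G(x) = \frac{- 6 x^{4} e^{\frac{x}{2}} - 12 x^{2} e^{\frac{x}{2}} + x - 6 e^{\frac{x}{2}}}{6 x^{4} e^{\frac{x}{2}} + 12 x^{2} e^{\frac{x}{2}} + 6 e^{\frac{x}{2}}}

Differentiate the proposed G(x) back; it has to land on the given G'(x).
A general antiderivative is \frac{x e^{- \frac{x}{2}}}{6 \left(x^{4} + 2 x^{2} + 1\right)} + C.
The condition gives C = -1 + \frac{1}{24 e^{\frac{1}{2}}} - (\frac{1}{24 e^{\frac{1}{2}}}) = -1.
So G(x) = \frac{- 6 x^{4} e^{\frac{x}{2}} - 12 x^{2} e^{\frac{x}{2}} + x - 6 e^{\frac{x}{2}}}{6 x^{4} e^{\frac{x}{2}} + 12 x^{2} e^{\frac{x}{2}} + 6 e^{\frac{x}{2}}}.
Check: d/dx[\frac{- 6 x^{4} e^{\frac{x}{2}} - 12 x^{2} e^{\frac{x}{2}} + x - 6 e^{\frac{x}{2}}}{6 x^{4} e^{\frac{x}{2}} + 12 x^{2} e^{\frac{x}{2}} + 6 e^{\frac{x}{2}}}] = \frac{- x^{3} - 6 x^{2} - x + 2}{12 x^{6} e^{\frac{x}{2}} + 36 x^{4} e^{\frac{x}{2}} + 36 x^{2} e^{\frac{x}{2}} + 12 e^{\frac{x}{2}}}, which equals G'(x).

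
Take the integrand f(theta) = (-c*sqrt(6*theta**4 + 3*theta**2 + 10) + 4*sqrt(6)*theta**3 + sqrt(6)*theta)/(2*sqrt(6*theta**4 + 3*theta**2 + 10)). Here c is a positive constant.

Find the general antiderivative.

F(theta) = -c*theta/2 + sqrt(theta**4 + theta**2/2 + 5/3) + C

Recover f(theta) by differentiating a candidate F(theta); any mismatch rules it out.
Check: d/dtheta[-c*theta/2 + sqrt(theta**4 + theta**2/2 + 5/3)] = (-c*sqrt(6*theta**4 + 3*theta**2 + 10) + 4*sqrt(6)*theta**3 + sqrt(6)*theta)/(2*sqrt(6*theta**4 + 3*theta**2 + 10)) = f(theta).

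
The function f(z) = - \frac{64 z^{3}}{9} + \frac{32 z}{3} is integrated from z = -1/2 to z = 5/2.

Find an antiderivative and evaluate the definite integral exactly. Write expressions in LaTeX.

f matches the chain-rule pattern g'(h)*h' with inner function h(z) = 2 - \frac{4 z^{2}}{3}; substituting u = h(z) collapses the integral.
F(z) = - \frac{4 \left(2 z^{2} - 3\right)^{2}}{9} is an antiderivative of f.
Check: d/dz[- \frac{4 \left(2 z^{2} - 3\right)^{2}}{9}] = - \frac{64 z^{3}}{9} + \frac{32 z}{3} = f(z).
F(5/2) = - \frac{361}{9}; F(-1/2) = - \frac{25}{9}.
Integral = F(5/2) - F(-1/2) = - \frac{112}{3}.

Antiderivative: F(z) = - \frac{4 \left(2 z^{2} - 3\right)^{2}}{9}; value = - \frac{112}{3}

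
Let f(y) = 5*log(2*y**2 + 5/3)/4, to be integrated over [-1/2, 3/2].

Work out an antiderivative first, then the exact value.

Antiderivative: F(y) = 5*(3*y*log(2*y**2 + 5/3) - 6*y + sqrt(30)*atan(sqrt(30)*y/5))/12; value = -5 + 5*log(13/6)/8 + 5*sqrt(30)*atan(sqrt(30)/10)/12 + 5*sqrt(30)*atan(3*sqrt(30)/10)/12 + 15*log(37/6)/8

For F(y) to be correct the identity F'(y) - f(y) = 0 must hold.
F(y) = 5*(3*y*log(2*y**2 + 5/3) - 6*y + sqrt(30)*atan(sqrt(30)*y/5))/12 is an antiderivative of f.
Check: d/dy[5*(3*y*log(2*y**2 + 5/3) - 6*y + sqrt(30)*atan(sqrt(30)*y/5))/12] = 5*log(2*y**2 + 5/3)/4 = f(y).
F(3/2) = -15/4 + 5*sqrt(30)*atan(3*sqrt(30)/10)/12 + 15*log(37/6)/8; F(-1/2) = -5*sqrt(30)*atan(sqrt(30)/10)/12 - 5*log(13/6)/8 + 5/4.
Integral = F(3/2) - F(-1/2) = -5 + 5*log(13/6)/8 + 5*sqrt(30)*atan(sqrt(30)/10)/12 + 5*sqrt(30)*atan(3*sqrt(30)/10)/12 + 15*log(37/6)/8.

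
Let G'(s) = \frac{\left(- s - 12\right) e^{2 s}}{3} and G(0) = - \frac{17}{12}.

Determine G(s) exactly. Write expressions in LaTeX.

G(s) = \frac{\left(- 2 s - 23\right) e^{2 s}}{12} + \frac{1}{2}

G'(s) has the shape u'v + uv' for u = - \frac{s}{6} - \frac{23}{12} and v = e^{2 s} — it is the derivative of the product u*v.
A general antiderivative is \frac{\left(- 2 s - 23\right) e^{2 s}}{12} + C.
The condition gives C = - \frac{17}{12} - (- \frac{23}{12}) = \frac{1}{2}.
So G(s) = \frac{\left(- 2 s - 23\right) e^{2 s}}{12} + \frac{1}{2}.
Check: d/ds[\frac{\left(- 2 s - 23\right) e^{2 s}}{12} + \frac{1}{2}] = - \frac{s e^{2 s}}{3} - 4 e^{2 s}, which equals G'(s).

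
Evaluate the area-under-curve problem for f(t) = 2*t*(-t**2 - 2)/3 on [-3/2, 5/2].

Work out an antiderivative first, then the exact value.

Antiderivative: F(t) = -t**4/6 - 2*t**2/3; value = -25/3

The substitution u = -t**2/2 - 1 works: f is exactly (dF/du)*(du/dt) for that inner function.
F(t) = -t**4/6 - 2*t**2/3 is an antiderivative of f.
Check: d/dt[-t**4/6 - 2*t**2/3] = -2*t**3/3 - 4*t/3, which equals f(t).
F(5/2) = -1025/96; F(-3/2) = -75/32.
Integral = F(5/2) - F(-3/2) = -25/3.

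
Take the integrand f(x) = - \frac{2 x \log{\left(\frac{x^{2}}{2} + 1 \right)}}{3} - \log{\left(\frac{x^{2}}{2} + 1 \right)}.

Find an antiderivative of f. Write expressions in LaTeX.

An antiderivative is F(x) = \frac{x^{2} + x \left(- x - 3\right) \log{\left(\frac{x^{2}}{2} + 1 \right)} + 6 x - 2 \log{\left(x^{2} + 2 \right)} - 6 \sqrt{2} \operatorname{atan}{\left(\frac{\sqrt{2} x}{2} \right)}}{3}.

The integrand splits into summands that can be handled one at a time.
Check: d/dx[\frac{x^{2} + x \left(- x - 3\right) \log{\left(\frac{x^{2}}{2} + 1 \right)} + 6 x - 2 \log{\left(x^{2} + 2 \right)} - 6 \sqrt{2} \operatorname{atan}{\left(\frac{\sqrt{2} x}{2} \right)}}{3}] = - \frac{2 x \log{\left(\frac{x^{2}}{2} + 1 \right)}}{3} - \log{\left(\frac{x^{2}}{2} + 1 \right)} = f(x).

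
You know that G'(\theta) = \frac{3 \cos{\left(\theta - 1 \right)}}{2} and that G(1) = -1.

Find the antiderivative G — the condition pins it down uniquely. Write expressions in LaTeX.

G(\theta) = \frac{3 \sin{\left(\theta - 1 \right)}}{2} - 1

Check a candidate G(\theta) by differentiating: d/d\theta[G] must match the given G'(\theta).
A general antiderivative is \frac{3 \sin{\left(\theta - 1 \right)}}{2} + C.
The condition gives C = -1 - (0) = -1.
So G(\theta) = \frac{3 \sin{\left(\theta - 1 \right)}}{2} - 1.
Check: d/d\theta[\frac{3 \sin{\left(\theta - 1 \right)}}{2} - 1] = \frac{3 \cos{\left(\theta - 1 \right)}}{2} = G'(\theta).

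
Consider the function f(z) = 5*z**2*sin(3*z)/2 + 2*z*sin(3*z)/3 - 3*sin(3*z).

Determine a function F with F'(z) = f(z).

Integrate term by term and add the pieces.
Check: d/dz[-5*z**2*cos(3*z)/6 + 5*z*sin(3*z)/9 - 2*z*cos(3*z)/9 + 2*sin(3*z)/27 + 32*cos(3*z)/27] = 5*z**2*sin(3*z)/2 + 2*z*sin(3*z)/3 - 3*sin(3*z) = f(z).

An antiderivative is F(z) = -5*z**2*cos(3*z)/6 + 5*z*sin(3*z)/9 - 2*z*cos(3*z)/9 + 2*sin(3*z)/27 + 32*cos(3*z)/27.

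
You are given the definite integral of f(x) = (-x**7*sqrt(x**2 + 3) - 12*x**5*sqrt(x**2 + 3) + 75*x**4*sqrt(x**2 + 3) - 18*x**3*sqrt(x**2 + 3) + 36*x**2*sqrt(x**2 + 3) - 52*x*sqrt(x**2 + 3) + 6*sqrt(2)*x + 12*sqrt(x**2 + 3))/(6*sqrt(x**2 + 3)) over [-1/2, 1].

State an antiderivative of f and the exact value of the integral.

Antiderivative: F(x) = 5*x**5/2 + 5*x**4/4 + 2*x**3 + x**2 + 2*x - (x**2/2 + 2)**4/3 + sqrt(2*x**2 + 6); value = -sqrt(26)/2 + 2*sqrt(2) + 14443/4096

A candidate is checked by its d/dx: the result must match f(x).
F(x) = 5*x**5/2 + 5*x**4/4 + 2*x**3 + x**2 + 2*x - (x**2/2 + 2)**4/3 + sqrt(2*x**2 + 6) is an antiderivative of f.
Check: d/dx[5*x**5/2 + 5*x**4/4 + 2*x**3 + x**2 + 2*x - (x**2/2 + 2)**4/3 + sqrt(2*x**2 + 6)] = (-x**7*sqrt(x**2 + 3) - 12*x**5*sqrt(x**2 + 3) + 75*x**4*sqrt(x**2 + 3) - 18*x**3*sqrt(x**2 + 3) + 36*x**2*sqrt(x**2 + 3) - 52*x*sqrt(x**2 + 3) + 6*sqrt(2)*x + 12*sqrt(x**2 + 3))/(6*sqrt(x**2 + 3)) = f(x).
F(1) = -205/48 + 2*sqrt(2); F(-1/2) = -95809/12288 + sqrt(26)/2.
Integral = F(1) - F(-1/2) = -sqrt(26)/2 + 2*sqrt(2) + 14443/4096.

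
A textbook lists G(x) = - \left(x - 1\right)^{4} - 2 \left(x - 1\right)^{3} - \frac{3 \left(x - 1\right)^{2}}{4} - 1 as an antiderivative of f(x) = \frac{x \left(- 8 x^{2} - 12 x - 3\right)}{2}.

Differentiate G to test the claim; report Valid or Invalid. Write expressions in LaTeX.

Invalid: d/dx[G] - f = 12 x^{2} - \frac{1}{2}, which is not 0.

d/dx[G] = - 4 x^{3} + 6 x^{2} - \frac{3 x}{2} - \frac{1}{2}
d/dx[G] - f(x) = 12 x^{2} - \frac{1}{2} != 0.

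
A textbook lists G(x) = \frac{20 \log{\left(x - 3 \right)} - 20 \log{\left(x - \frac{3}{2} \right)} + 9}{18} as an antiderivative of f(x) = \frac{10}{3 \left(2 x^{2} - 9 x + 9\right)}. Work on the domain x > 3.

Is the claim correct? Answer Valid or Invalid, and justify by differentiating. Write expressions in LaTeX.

d/dx[G] = \frac{10}{6 x^{2} - 27 x + 27}
This equals f(x) exactly, so the claim holds.

Valid - the claim checks out under differentiation.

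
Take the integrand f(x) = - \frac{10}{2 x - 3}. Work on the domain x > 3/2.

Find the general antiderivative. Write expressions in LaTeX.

F(x) = - 5 \log{\left(2 x - 3 \right)} + C

A candidate is checked by its d/dx: the result must match f(x).
Check: d/dx[- 5 \log{\left(2 x - 3 \right)}] = - \frac{10}{2 x - 3} = f(x).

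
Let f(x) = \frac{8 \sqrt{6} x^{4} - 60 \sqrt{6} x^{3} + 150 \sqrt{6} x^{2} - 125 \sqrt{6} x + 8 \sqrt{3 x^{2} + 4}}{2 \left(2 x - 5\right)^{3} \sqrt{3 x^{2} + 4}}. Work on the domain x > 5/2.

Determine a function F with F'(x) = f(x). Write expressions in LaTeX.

An antiderivative is F(x) = \frac{4 \sqrt{6} x^{2} \sqrt{3 x^{2} + 4} - 20 \sqrt{6} x \sqrt{3 x^{2} + 4} + 25 \sqrt{6} \sqrt{3 x^{2} + 4} - 6}{24 x^{2} - 120 x + 150}.

Any candidate F(x) must reproduce f(x) exactly when differentiated.
Check: d/dx[\frac{4 \sqrt{6} x^{2} \sqrt{3 x^{2} + 4} - 20 \sqrt{6} x \sqrt{3 x^{2} + 4} + 25 \sqrt{6} \sqrt{3 x^{2} + 4} - 6}{24 x^{2} - 120 x + 150}] = \frac{8 \sqrt{6} x^{4} - 60 \sqrt{6} x^{3} + 150 \sqrt{6} x^{2} - 125 \sqrt{6} x + 8 \sqrt{3 x^{2} + 4}}{16 x^{3} \sqrt{3 x^{2} + 4} - 120 x^{2} \sqrt{3 x^{2} + 4} + 300 x \sqrt{3 x^{2} + 4} - 250 \sqrt{3 x^{2} + 4}}, which equals f(x).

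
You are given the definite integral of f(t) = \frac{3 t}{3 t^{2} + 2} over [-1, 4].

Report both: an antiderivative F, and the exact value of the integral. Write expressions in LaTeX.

Antiderivative: F(t) = \frac{\log{\left(2 t^{2} + \frac{4}{3} \right)}}{2}; value = - \frac{\log{\left(\frac{10}{3} \right)}}{2} + \frac{\log{\left(\frac{100}{3} \right)}}{2}

The substitution u = 2 t^{2} + \frac{4}{3} works: f is exactly (dF/du)*(du/dt) for that inner function.
F(t) = \frac{\log{\left(2 t^{2} + \frac{4}{3} \right)}}{2} is an antiderivative of f.
Check: d/dt[\frac{\log{\left(2 t^{2} + \frac{4}{3} \right)}}{2}] = \frac{3 t}{3 t^{2} + 2} = f(t).
F(4) = \frac{\log{\left(\frac{100}{3} \right)}}{2}; F(-1) = \frac{\log{\left(\frac{10}{3} \right)}}{2}.
Integral = F(4) - F(-1) = - \frac{\log{\left(\frac{10}{3} \right)}}{2} + \frac{\log{\left(\frac{100}{3} \right)}}{2}.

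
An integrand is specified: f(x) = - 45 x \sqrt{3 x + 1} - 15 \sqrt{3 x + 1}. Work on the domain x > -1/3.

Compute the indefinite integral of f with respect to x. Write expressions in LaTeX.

The integrand splits into summands that can be handled one at a time.
Check: d/dx[- 18 x^{2} \sqrt{3 x + 1} - 12 x \sqrt{3 x + 1} - 2 \sqrt{3 x + 1}] = \frac{- 135 x^{2} - 90 x - 15}{\sqrt{3 x + 1}}, which equals f(x).

F(x) = - 18 x^{2} \sqrt{3 x + 1} - 12 x \sqrt{3 x + 1} - 2 \sqrt{3 x + 1} + C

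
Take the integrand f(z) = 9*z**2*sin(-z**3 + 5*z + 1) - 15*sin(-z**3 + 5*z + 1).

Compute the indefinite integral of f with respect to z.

The substitution u = -z**3 + 5*z + 1 works: f is exactly (dF/du)*(du/dz) for that inner function.
Check: d/dz[3*cos(-z**3 + 5*z + 1)] = 9*z**2*sin(-z**3 + 5*z + 1) - 15*sin(-z**3 + 5*z + 1) = f(z).

F(z) = 3*cos(-z**3 + 5*z + 1) + C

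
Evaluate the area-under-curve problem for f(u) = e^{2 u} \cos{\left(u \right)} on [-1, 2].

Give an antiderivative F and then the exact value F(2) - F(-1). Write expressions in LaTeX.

Antiderivative: F(u) = \frac{\left(\sin{\left(u \right)} + 2 \cos{\left(u \right)}\right) e^{2 u}}{5}; value = \frac{2 e^{4} \cos{\left(2 \right)}}{5} - \frac{2 \cos{\left(1 \right)}}{5 e^{2}} + \frac{\sin{\left(1 \right)}}{5 e^{2}} + \frac{e^{4} \sin{\left(2 \right)}}{5}

Any candidate F(u) must reproduce f(u) exactly when differentiated.
F(u) = \frac{\left(\sin{\left(u \right)} + 2 \cos{\left(u \right)}\right) e^{2 u}}{5} is an antiderivative of f.
Check: d/du[\frac{\left(\sin{\left(u \right)} + 2 \cos{\left(u \right)}\right) e^{2 u}}{5}] = e^{2 u} \cos{\left(u \right)} = f(u).
F(2) = \frac{2 e^{4} \cos{\left(2 \right)}}{5} + \frac{e^{4} \sin{\left(2 \right)}}{5}; F(-1) = - \frac{\sin{\left(1 \right)}}{5 e^{2}} + \frac{2 \cos{\left(1 \right)}}{5 e^{2}}.
Integral = F(2) - F(-1) = \frac{2 e^{4} \cos{\left(2 \right)}}{5} - \frac{2 \cos{\left(1 \right)}}{5 e^{2}} + \frac{\sin{\left(1 \right)}}{5 e^{2}} + \frac{e^{4} \sin{\left(2 \right)}}{5}.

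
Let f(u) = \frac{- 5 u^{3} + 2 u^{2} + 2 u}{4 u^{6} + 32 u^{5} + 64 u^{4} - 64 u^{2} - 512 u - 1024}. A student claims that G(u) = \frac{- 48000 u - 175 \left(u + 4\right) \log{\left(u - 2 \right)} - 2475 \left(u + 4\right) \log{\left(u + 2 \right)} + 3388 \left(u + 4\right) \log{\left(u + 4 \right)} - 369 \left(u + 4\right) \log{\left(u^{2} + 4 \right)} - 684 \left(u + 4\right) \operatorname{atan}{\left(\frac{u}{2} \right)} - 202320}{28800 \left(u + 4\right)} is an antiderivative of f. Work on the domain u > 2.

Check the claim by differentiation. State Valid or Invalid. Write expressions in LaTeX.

d/du[G] = \frac{- 5 u^{3} + 2 u^{2} + 2 u}{4 u^{6} + 32 u^{5} + 64 u^{4} - 64 u^{2} - 512 u - 1024}
This equals f(u) exactly, so the claim holds.

Valid: G'(u) = f(u).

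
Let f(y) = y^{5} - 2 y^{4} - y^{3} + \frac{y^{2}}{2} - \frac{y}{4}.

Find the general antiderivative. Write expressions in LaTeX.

F(y) = \frac{y^{6}}{6} - \frac{2 y^{5}}{5} - \frac{y^{4}}{4} + \frac{y^{3}}{6} - \frac{y^{2}}{8} + C

Integrate term by term and add the pieces.
Check: d/dy[\frac{y^{6}}{6} - \frac{2 y^{5}}{5} - \frac{y^{4}}{4} + \frac{y^{3}}{6} - \frac{y^{2}}{8}] = y^{5} - 2 y^{4} - y^{3} + \frac{y^{2}}{2} - \frac{y}{4} = f(y).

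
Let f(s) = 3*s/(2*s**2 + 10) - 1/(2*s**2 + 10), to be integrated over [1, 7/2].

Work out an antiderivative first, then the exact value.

The integrand splits into summands that can be handled one at a time.
F(s) = -(-15*log(s**2 + 5) + 2*sqrt(5)*atan(sqrt(5)*s/5))/20 is an antiderivative of f.
Check: d/ds[-(-15*log(s**2 + 5) + 2*sqrt(5)*atan(sqrt(5)*s/5))/20] = (3*s - 1)/(2*s**2 + 10), which equals f(s).
F(7/2) = -sqrt(5)*atan(7*sqrt(5)/10)/10 + 3*log(69/4)/4; F(1) = -sqrt(5)*atan(sqrt(5)/5)/10 + 3*log(6)/4.
Integral = F(7/2) - F(1) = -3*log(6)/4 - sqrt(5)*atan(7*sqrt(5)/10)/10 + sqrt(5)*atan(sqrt(5)/5)/10 + 3*log(69/4)/4.

Antiderivative: F(s) = -(-15*log(s**2 + 5) + 2*sqrt(5)*atan(sqrt(5)*s/5))/20; value = -3*log(6)/4 - sqrt(5)*atan(7*sqrt(5)/10)/10 + sqrt(5)*atan(sqrt(5)/5)/10 + 3*log(69/4)/4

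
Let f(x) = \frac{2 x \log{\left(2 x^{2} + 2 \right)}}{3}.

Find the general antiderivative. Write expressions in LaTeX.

F(x) = \frac{x^{2} \log{\left(2 x^{2} + 2 \right)}}{3} - \frac{x^{2}}{3} + \frac{\log{\left(x^{2} + 1 \right)}}{3} + C

Since d/dx undoes antidifferentiation here, F'(x) = f(x) is required of F(x).
Check: d/dx[\frac{x^{2} \log{\left(2 x^{2} + 2 \right)}}{3} - \frac{x^{2}}{3} + \frac{\log{\left(x^{2} + 1 \right)}}{3}] = \frac{2 x \log{\left(x^{2} + 1 \right)}}{3} + \frac{2 x \log{\left(2 \right)}}{3}, which equals f(x).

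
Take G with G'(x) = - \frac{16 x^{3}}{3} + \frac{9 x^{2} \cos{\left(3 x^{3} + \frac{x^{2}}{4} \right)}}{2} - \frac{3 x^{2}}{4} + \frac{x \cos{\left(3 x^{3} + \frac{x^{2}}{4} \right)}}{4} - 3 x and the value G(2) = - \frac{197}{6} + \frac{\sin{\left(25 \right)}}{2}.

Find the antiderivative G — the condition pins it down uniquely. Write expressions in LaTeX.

Integrate term by term and add the pieces.
A general antiderivative is - \frac{4 x^{4}}{3} - \frac{x^{3}}{4} - \frac{3 x^{2}}{2} + \frac{\sin{\left(3 x^{3} + \frac{x^{2}}{4} \right)}}{2} - \frac{5}{2} + C.
The condition gives C = - \frac{197}{6} + \frac{\sin{\left(25 \right)}}{2} - (- \frac{191}{6} + \frac{\sin{\left(25 \right)}}{2}) = -1.
So G(x) = - \frac{4 x^{4}}{3} - \frac{x^{3}}{4} - \frac{3 x^{2}}{2} + \frac{\sin{\left(3 x^{3} + \frac{x^{2}}{4} \right)}}{2} - \frac{7}{2}.
Check: d/dx[- \frac{4 x^{4}}{3} - \frac{x^{3}}{4} - \frac{3 x^{2}}{2} + \frac{\sin{\left(3 x^{3} + \frac{x^{2}}{4} \right)}}{2} - \frac{7}{2}] = - \frac{16 x^{3}}{3} + \frac{9 x^{2} \cos{\left(3 x^{3} + \frac{x^{2}}{4} \right)}}{2} - \frac{3 x^{2}}{4} + \frac{x \cos{\left(3 x^{3} + \frac{x^{2}}{4} \right)}}{4} - 3 x = G'(x).

G(x) = - \frac{4 x^{4}}{3} - \frac{x^{3}}{4} - \frac{3 x^{2}}{2} + \frac{\sin{\left(3 x^{3} + \frac{x^{2}}{4} \right)}}{2} - \frac{7}{2}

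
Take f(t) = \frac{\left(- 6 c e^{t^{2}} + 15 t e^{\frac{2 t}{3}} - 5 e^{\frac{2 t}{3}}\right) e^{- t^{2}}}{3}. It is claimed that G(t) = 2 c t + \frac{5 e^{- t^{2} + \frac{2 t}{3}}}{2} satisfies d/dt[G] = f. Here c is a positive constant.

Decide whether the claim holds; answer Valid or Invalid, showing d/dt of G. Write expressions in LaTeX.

Invalid: d/dt[G] - f = \frac{\left(12 c e^{t^{2}} - 30 t e^{\frac{2 t}{3}} + 10 e^{\frac{2 t}{3}}\right) e^{- t^{2}}}{3}, which is not 0.

d/dt[G] = 2 c - 5 t e^{\frac{2 t}{3}} e^{- t^{2}} + \frac{5 e^{\frac{2 t}{3}} e^{- t^{2}}}{3}
d/dt[G] - f(t) = \frac{\left(12 c e^{t^{2}} - 30 t e^{\frac{2 t}{3}} + 10 e^{\frac{2 t}{3}}\right) e^{- t^{2}}}{3} != 0.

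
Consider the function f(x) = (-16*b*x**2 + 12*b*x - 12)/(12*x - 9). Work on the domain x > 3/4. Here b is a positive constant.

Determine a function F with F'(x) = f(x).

An antiderivative is F(x) = -2*b*x**2/3 - log(2*x - 3/2).

Recover f(x) by differentiating a candidate F(x); any mismatch rules it out.
Check: d/dx[-2*b*x**2/3 - log(2*x - 3/2)] = (-16*b*x**2 + 12*b*x - 12)/(12*x - 9) = f(x).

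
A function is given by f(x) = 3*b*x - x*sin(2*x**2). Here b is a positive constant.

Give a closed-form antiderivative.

An antiderivative is F(x) = 3*b*x**2/2 + cos(2*x**2)/4.

Integrate term by term and add the pieces.
Check: d/dx[3*b*x**2/2 + cos(2*x**2)/4] = 3*b*x - x*sin(2*x**2) = f(x).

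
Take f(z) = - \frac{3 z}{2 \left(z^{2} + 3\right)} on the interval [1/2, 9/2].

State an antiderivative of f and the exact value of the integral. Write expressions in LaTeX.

Antiderivative: F(z) = - \frac{3 \log{\left(z^{2} + 3 \right)}}{4}; value = - \frac{3 \log{\left(\frac{93}{4} \right)}}{4} + \frac{3 \log{\left(\frac{13}{4} \right)}}{4}

The substitution u = z^{2} + 3 works: f is exactly (dF/du)*(du/dz) for that inner function.
F(z) = - \frac{3 \log{\left(z^{2} + 3 \right)}}{4} is an antiderivative of f.
Check: d/dz[- \frac{3 \log{\left(z^{2} + 3 \right)}}{4}] = - \frac{3 z}{2 z^{2} + 6}, which equals f(z).
F(9/2) = - \frac{3 \log{\left(\frac{93}{4} \right)}}{4}; F(1/2) = - \frac{3 \log{\left(\frac{13}{4} \right)}}{4}.
Integral = F(9/2) - F(1/2) = - \frac{3 \log{\left(\frac{93}{4} \right)}}{4} + \frac{3 \log{\left(\frac{13}{4} \right)}}{4}.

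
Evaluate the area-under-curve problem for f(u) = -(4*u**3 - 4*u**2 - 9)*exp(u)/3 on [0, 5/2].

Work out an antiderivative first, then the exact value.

Recognize the product-rule pattern: f = v'r + vr' with v = -4*u**3/3 + 16*u**2/3 - 32*u/3 + 41/3, r = exp(u), so integration by parts undoes it.
F(u) = -(4*u**3 - 16*u**2 + 32*u - 41)*exp(u)/3 is an antiderivative of f.
Check: d/du[-(4*u**3 - 16*u**2 + 32*u - 41)*exp(u)/3] = -4*u**3*exp(u)/3 + 4*u**2*exp(u)/3 + 3*exp(u), which equals f(u).
F(5/2) = -exp(5/2)/2; F(0) = 41/3.
Integral = F(5/2) - F(0) = -41/3 - exp(5/2)/2.

Antiderivative: F(u) = -(4*u**3 - 16*u**2 + 32*u - 41)*exp(u)/3; value = -41/3 - exp(5/2)/2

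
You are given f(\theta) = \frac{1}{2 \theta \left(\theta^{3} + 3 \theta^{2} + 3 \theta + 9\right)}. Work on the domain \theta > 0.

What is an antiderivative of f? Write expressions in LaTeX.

An antiderivative is F(\theta) = \frac{\log{\left(\theta \right)}}{18} - \frac{\log{\left(\theta + 3 \right)}}{72} - \frac{\log{\left(\theta^{2} + 3 \right)}}{48} - \frac{\sqrt{3} \operatorname{atan}{\left(\frac{\sqrt{3} \theta}{3} \right)}}{72}.

Factor the denominator (2 \theta \left(\theta + 3\right) \left(\theta^{2} + 3\right)) and decompose: f = - \frac{\theta + 1}{24 \left(\theta^{2} + 3\right)} - \frac{1}{72 \left(\theta + 3\right)} + \frac{1}{18 \theta}; each piece integrates to a log, atan, or power term.
Check: d/d\theta[\frac{\log{\left(\theta \right)}}{18} - \frac{\log{\left(\theta + 3 \right)}}{72} - \frac{\log{\left(\theta^{2} + 3 \right)}}{48} - \frac{\sqrt{3} \operatorname{atan}{\left(\frac{\sqrt{3} \theta}{3} \right)}}{72}] = \frac{1}{2 \theta^{4} + 6 \theta^{3} + 6 \theta^{2} + 18 \theta}, which equals f(\theta).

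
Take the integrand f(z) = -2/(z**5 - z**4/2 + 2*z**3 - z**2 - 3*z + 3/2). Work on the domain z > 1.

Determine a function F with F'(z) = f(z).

An antiderivative is F(z) = -log(z - 1)/2 + 32*log(z - 1/2)/39 - log(z + 1)/6 - log(z**2 + 3)/13 - sqrt(3)*atan(sqrt(3)*z/3)/39.

Factor the denominator ((z - 1)*(z + 1)*(2*z - 1)*(z**2 + 3)) and decompose: f = -(2*z + 1)/(13*(z**2 + 3)) + 64/(39*(2*z - 1)) - 1/(6*(z + 1)) - 1/(2*(z - 1)); each piece integrates to a log, atan, or power term.
Check: d/dz[-log(z - 1)/2 + 32*log(z - 1/2)/39 - log(z + 1)/6 - log(z**2 + 3)/13 - sqrt(3)*atan(sqrt(3)*z/3)/39] = -4/(2*z**5 - z**4 + 4*z**3 - 2*z**2 - 6*z + 3), which equals f(z).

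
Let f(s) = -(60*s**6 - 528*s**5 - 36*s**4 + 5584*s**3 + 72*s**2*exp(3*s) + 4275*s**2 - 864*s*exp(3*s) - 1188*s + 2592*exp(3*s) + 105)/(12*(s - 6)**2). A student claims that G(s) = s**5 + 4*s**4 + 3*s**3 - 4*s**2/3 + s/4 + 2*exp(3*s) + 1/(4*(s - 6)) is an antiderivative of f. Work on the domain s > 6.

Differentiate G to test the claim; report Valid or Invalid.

Invalid: d/ds[G] - f = (60*s**6 - 528*s**5 - 36*s**4 + 5584*s**3 + 72*s**2*exp(3*s) + 4275*s**2 - 864*s*exp(3*s) - 1188*s + 2592*exp(3*s) + 105)/(6*s**2 - 72*s + 216), which is not 0.

d/ds[G] = (60*s**6 - 528*s**5 - 36*s**4 + 5584*s**3 + 72*s**2*exp(3*s) + 4275*s**2 - 864*s*exp(3*s) - 1188*s + 2592*exp(3*s) + 105)/(12*s**2 - 144*s + 432)
d/ds[G] - f(s) = (60*s**6 - 528*s**5 - 36*s**4 + 5584*s**3 + 72*s**2*exp(3*s) + 4275*s**2 - 864*s*exp(3*s) - 1188*s + 2592*exp(3*s) + 105)/(6*s**2 - 72*s + 216) != 0.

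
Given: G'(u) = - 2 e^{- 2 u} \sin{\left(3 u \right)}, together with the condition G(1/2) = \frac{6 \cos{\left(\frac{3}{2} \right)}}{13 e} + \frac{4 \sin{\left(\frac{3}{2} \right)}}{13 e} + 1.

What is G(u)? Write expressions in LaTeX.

G(u) = \frac{\left(13 e^{2 u} + 4 \sin{\left(3 u \right)} + 6 \cos{\left(3 u \right)}\right) e^{- 2 u}}{13}

The proposed G(u) is checked by its d/du: the result must match the given G'(u).
A general antiderivative is \frac{4 e^{- 2 u} \sin{\left(3 u \right)}}{13} + \frac{6 e^{- 2 u} \cos{\left(3 u \right)}}{13} + C.
The condition gives C = \frac{6 \cos{\left(\frac{3}{2} \right)}}{13 e} + \frac{4 \sin{\left(\frac{3}{2} \right)}}{13 e} + 1 - (\frac{6 \cos{\left(\frac{3}{2} \right)}}{13 e} + \frac{4 \sin{\left(\frac{3}{2} \right)}}{13 e}) = 1.
So G(u) = \frac{\left(13 e^{2 u} + 4 \sin{\left(3 u \right)} + 6 \cos{\left(3 u \right)}\right) e^{- 2 u}}{13}.
Check: d/du[\frac{\left(13 e^{2 u} + 4 \sin{\left(3 u \right)} + 6 \cos{\left(3 u \right)}\right) e^{- 2 u}}{13}] = - 2 e^{- 2 u} \sin{\left(3 u \right)} = G'(u).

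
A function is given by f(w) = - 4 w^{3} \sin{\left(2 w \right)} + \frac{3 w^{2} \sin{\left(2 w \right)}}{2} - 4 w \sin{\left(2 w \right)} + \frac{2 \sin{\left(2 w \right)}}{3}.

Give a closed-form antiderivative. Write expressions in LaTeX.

Integrate term by term and add the pieces.
Check: d/dw[\frac{48 w^{3} \cos{\left(2 w \right)} - 72 w^{2} \sin{\left(2 w \right)} - 18 w^{2} \cos{\left(2 w \right)} + 18 w \sin{\left(2 w \right)} - 24 w \cos{\left(2 w \right)} + 12 \sin{\left(2 w \right)} + \cos{\left(2 w \right)}}{24}] = - 4 w^{3} \sin{\left(2 w \right)} + \frac{3 w^{2} \sin{\left(2 w \right)}}{2} - 4 w \sin{\left(2 w \right)} + \frac{2 \sin{\left(2 w \right)}}{3} = f(w).

An antiderivative is F(w) = \frac{48 w^{3} \cos{\left(2 w \right)} - 72 w^{2} \sin{\left(2 w \right)} - 18 w^{2} \cos{\left(2 w \right)} + 18 w \sin{\left(2 w \right)} - 24 w \cos{\left(2 w \right)} + 12 \sin{\left(2 w \right)} + \cos{\left(2 w \right)}}{24}.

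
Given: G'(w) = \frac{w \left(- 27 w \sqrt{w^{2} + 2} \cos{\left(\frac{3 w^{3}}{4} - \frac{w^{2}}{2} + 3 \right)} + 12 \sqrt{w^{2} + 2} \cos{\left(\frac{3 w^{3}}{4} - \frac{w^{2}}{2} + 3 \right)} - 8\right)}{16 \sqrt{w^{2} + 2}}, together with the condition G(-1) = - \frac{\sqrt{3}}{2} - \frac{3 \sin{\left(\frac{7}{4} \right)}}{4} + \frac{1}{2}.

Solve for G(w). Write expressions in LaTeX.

G(w) = - \frac{\sqrt{w^{2} + 2}}{2} - \frac{3 \sin{\left(\frac{3 w^{3}}{4} - \frac{w^{2}}{2} + 3 \right)}}{4} + \frac{1}{2}

The proposed G(w) is checked by its d/dw: the result must match the given G'(w).
A general antiderivative is - \frac{\sqrt{w^{2} + 2}}{2} - \frac{3 \sin{\left(\frac{3 w^{3}}{4} - \frac{w^{2}}{2} + 3 \right)}}{4} + C.
The condition gives C = - \frac{\sqrt{3}}{2} - \frac{3 \sin{\left(\frac{7}{4} \right)}}{4} + \frac{1}{2} - (- \frac{\sqrt{3}}{2} - \frac{3 \sin{\left(\frac{7}{4} \right)}}{4}) = \frac{1}{2}.
So G(w) = - \frac{\sqrt{w^{2} + 2}}{2} - \frac{3 \sin{\left(\frac{3 w^{3}}{4} - \frac{w^{2}}{2} + 3 \right)}}{4} + \frac{1}{2}.
Check: d/dw[- \frac{\sqrt{w^{2} + 2}}{2} - \frac{3 \sin{\left(\frac{3 w^{3}}{4} - \frac{w^{2}}{2} + 3 \right)}}{4} + \frac{1}{2}] = \frac{- 27 w^{2} \sqrt{w^{2} + 2} \cos{\left(\frac{3 w^{3}}{4} - \frac{w^{2}}{2} + 3 \right)} + 12 w \sqrt{w^{2} + 2} \cos{\left(\frac{3 w^{3}}{4} - \frac{w^{2}}{2} + 3 \right)} - 8 w}{16 \sqrt{w^{2} + 2}}, which equals G'(w).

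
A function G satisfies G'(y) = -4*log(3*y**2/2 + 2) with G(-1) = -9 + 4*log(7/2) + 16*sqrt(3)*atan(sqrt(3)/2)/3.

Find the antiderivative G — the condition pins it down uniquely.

G(y) = (-12*y*log(3*y**2/2 + 2) + 24*y - 16*sqrt(3)*atan(sqrt(3)*y/2) - 3)/3

Check a candidate G(y) by differentiating: d/dy[G] must match the given G'(y).
A general antiderivative is -4*y*log(3*y**2/2 + 2) + 8*y - 16*sqrt(3)*atan(sqrt(3)*y/2)/3 + C.
The condition gives C = -9 + 4*log(7/2) + 16*sqrt(3)*atan(sqrt(3)/2)/3 - (-8 + 4*log(7/2) + 16*sqrt(3)*atan(sqrt(3)/2)/3) = -1.
So G(y) = (-12*y*log(3*y**2/2 + 2) + 24*y - 16*sqrt(3)*atan(sqrt(3)*y/2) - 3)/3.
Check: d/dy[(-12*y*log(3*y**2/2 + 2) + 24*y - 16*sqrt(3)*atan(sqrt(3)*y/2) - 3)/3] = -4*log(3*y**2/2 + 2) = G'(y).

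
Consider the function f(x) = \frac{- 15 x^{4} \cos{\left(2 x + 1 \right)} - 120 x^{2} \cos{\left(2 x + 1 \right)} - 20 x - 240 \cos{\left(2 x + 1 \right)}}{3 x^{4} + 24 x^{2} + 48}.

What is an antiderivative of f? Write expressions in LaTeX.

An antiderivative is F(x) = - \frac{5 \sin{\left(2 x + 1 \right)}}{2} + \frac{5}{\frac{3 x^{2}}{2} + 6}.

An antiderivative F(x) passes only if d/dx[F] lands on f(x) exactly.
Check: d/dx[- \frac{5 \sin{\left(2 x + 1 \right)}}{2} + \frac{5}{\frac{3 x^{2}}{2} + 6}] = \frac{- 15 x^{4} \cos{\left(2 x + 1 \right)} - 120 x^{2} \cos{\left(2 x + 1 \right)} - 20 x - 240 \cos{\left(2 x + 1 \right)}}{3 x^{4} + 24 x^{2} + 48} = f(x).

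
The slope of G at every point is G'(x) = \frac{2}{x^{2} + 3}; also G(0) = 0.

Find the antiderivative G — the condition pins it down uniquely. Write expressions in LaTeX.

A first test for any G(x): its x-derivative must equal the given G'(x).
A general antiderivative is \frac{2 \sqrt{3} \operatorname{atan}{\left(\frac{\sqrt{3} x}{3} \right)}}{3} + C.
The condition gives C = 0 - (0) = 0.
So G(x) = \frac{2 \sqrt{3} \operatorname{atan}{\left(\frac{\sqrt{3} x}{3} \right)}}{3}.
Check: d/dx[\frac{2 \sqrt{3} \operatorname{atan}{\left(\frac{\sqrt{3} x}{3} \right)}}{3}] = \frac{2}{x^{2} + 3} = G'(x).

G(x) = \frac{2 \sqrt{3} \operatorname{atan}{\left(\frac{\sqrt{3} x}{3} \right)}}{3}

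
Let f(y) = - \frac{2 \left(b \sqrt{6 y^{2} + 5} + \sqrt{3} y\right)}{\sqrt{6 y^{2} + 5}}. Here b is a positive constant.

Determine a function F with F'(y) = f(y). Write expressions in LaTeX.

An antiderivative is F(y) = - \frac{6 b y + \sqrt{3} \sqrt{6 y^{2} + 5}}{3}.

Recover f(y) by differentiating a candidate F(y); any mismatch rules it out.
Check: d/dy[- \frac{6 b y + \sqrt{3} \sqrt{6 y^{2} + 5}}{3}] = \frac{- 2 b \sqrt{6 y^{2} + 5} - 2 \sqrt{3} y}{\sqrt{6 y^{2} + 5}}, which equals f(y).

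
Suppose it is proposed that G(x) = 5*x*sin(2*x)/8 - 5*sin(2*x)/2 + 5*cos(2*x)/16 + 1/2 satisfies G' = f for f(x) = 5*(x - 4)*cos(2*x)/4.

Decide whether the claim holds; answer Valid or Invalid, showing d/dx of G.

Valid: G'(x) = f(x).

d/dx[G] = 5*x*cos(2*x)/4 - 5*cos(2*x)
This equals f(x) exactly, so the claim holds.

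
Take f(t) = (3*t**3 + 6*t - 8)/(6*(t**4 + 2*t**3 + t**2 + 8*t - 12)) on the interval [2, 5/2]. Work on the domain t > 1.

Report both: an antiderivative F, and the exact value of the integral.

Antiderivative: F(t) = (13*log(t - 1) + 535*log(t + 3) + 116*log(t**2 + 4) + 16*atan(t/2))/1560; value = -107*log(5)/312 - 29*log(8)/390 - pi/390 + log(3/2)/120 + 2*atan(5/4)/195 + 29*log(41/4)/390 + 107*log(11/2)/312

Factor the denominator (6*(t - 1)*(t + 3)*(t**2 + 4)) and decompose: f = (29*t + 4)/(195*(t**2 + 4)) + 107/(312*(t + 3)) + 1/(120*(t - 1)); each piece integrates to a log, atan, or power term.
F(t) = (13*log(t - 1) + 535*log(t + 3) + 116*log(t**2 + 4) + 16*atan(t/2))/1560 is an antiderivative of f.
Check: d/dt[(13*log(t - 1) + 535*log(t + 3) + 116*log(t**2 + 4) + 16*atan(t/2))/1560] = (3*t**3 + 6*t - 8)/(6*t**4 + 12*t**3 + 6*t**2 + 48*t - 72), which equals f(t).
F(5/2) = log(3/2)/120 + 2*atan(5/4)/195 + 29*log(41/4)/390 + 107*log(11/2)/312; F(2) = pi/390 + 29*log(8)/390 + 107*log(5)/312.
Integral = F(5/2) - F(2) = -107*log(5)/312 - 29*log(8)/390 - pi/390 + log(3/2)/120 + 2*atan(5/4)/195 + 29*log(41/4)/390 + 107*log(11/2)/312.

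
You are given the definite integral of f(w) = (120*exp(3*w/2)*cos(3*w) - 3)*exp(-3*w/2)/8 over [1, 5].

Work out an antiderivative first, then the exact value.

Antiderivative: F(w) = (20*exp(3*w/2)*sin(3*w) + 1)*exp(-3*w/2)/4; value = -5*sin(3) - exp(-3/2)/4 + exp(-15/2)/4 + 5*sin(15)

For F(w) to be correct the identity F'(w) - f(w) = 0 must hold.
F(w) = (20*exp(3*w/2)*sin(3*w) + 1)*exp(-3*w/2)/4 is an antiderivative of f.
Check: d/dw[(20*exp(3*w/2)*sin(3*w) + 1)*exp(-3*w/2)/4] = (120*exp(3*w/2)*cos(3*w) - 3)*exp(-3*w/2)/8 = f(w).
F(5) = exp(-15/2)/4 + 5*sin(15); F(1) = exp(-3/2)/4 + 5*sin(3).
Integral = F(5) - F(1) = -5*sin(3) - exp(-3/2)/4 + exp(-15/2)/4 + 5*sin(15).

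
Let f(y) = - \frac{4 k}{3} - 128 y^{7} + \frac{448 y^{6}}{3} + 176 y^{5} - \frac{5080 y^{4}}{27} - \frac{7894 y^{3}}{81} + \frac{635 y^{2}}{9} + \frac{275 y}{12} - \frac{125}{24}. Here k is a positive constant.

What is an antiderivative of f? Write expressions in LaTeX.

Integrate term by term and add the pieces.
Check: d/dy[\frac{- 27648 k y - \left(24 y^{2} - 8 y - 15\right)^{4}}{20736}] = - \frac{4 k}{3} - 128 y^{7} + \frac{448 y^{6}}{3} + 176 y^{5} - \frac{5080 y^{4}}{27} - \frac{7894 y^{3}}{81} + \frac{635 y^{2}}{9} + \frac{275 y}{12} - \frac{125}{24} = f(y).

An antiderivative is F(y) = \frac{- 27648 k y - \left(24 y^{2} - 8 y - 15\right)^{4}}{20736}.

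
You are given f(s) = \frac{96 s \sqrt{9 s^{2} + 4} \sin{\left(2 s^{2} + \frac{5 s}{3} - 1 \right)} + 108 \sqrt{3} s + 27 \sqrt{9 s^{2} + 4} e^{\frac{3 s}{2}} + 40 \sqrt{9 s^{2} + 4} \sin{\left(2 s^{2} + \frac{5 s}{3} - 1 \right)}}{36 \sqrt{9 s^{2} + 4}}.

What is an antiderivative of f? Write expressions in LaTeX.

An antiderivative is F(s) = - \frac{- 2 \sqrt{3} \sqrt{9 s^{2} + 4} - 3 e^{\frac{3 s}{2}} + 4 \cos{\left(2 s^{2} + \frac{5 s}{3} - 1 \right)}}{6}.

For F(s) to be correct the identity F'(s) - f(s) = 0 must hold.
Check: d/ds[- \frac{- 2 \sqrt{3} \sqrt{9 s^{2} + 4} - 3 e^{\frac{3 s}{2}} + 4 \cos{\left(2 s^{2} + \frac{5 s}{3} - 1 \right)}}{6}] = \frac{96 s \sqrt{9 s^{2} + 4} \sin{\left(2 s^{2} + \frac{5 s}{3} - 1 \right)} + 108 \sqrt{3} s + 27 \sqrt{9 s^{2} + 4} e^{\frac{3 s}{2}} + 40 \sqrt{9 s^{2} + 4} \sin{\left(2 s^{2} + \frac{5 s}{3} - 1 \right)}}{36 \sqrt{9 s^{2} + 4}} = f(s).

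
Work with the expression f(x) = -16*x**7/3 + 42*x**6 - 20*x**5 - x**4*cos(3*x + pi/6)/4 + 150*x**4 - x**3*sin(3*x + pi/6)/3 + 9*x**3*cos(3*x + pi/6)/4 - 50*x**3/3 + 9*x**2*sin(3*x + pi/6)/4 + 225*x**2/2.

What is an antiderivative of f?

An antiderivative is F(x) = x**3*(9 - x)*(2*(-2*x**2 - 5)**2 + sin(3*x + pi/6))/12.

Recognize the product-rule pattern: f = u'v + uv' with u = 2*(-x**2 - 5/2)**2 + sin(3*x + pi/6)/4, v = -x**4/3 + 3*x**3, so integration by parts undoes it.
Check: d/dx[x**3*(9 - x)*(2*(-2*x**2 - 5)**2 + sin(3*x + pi/6))/12] = -16*x**7/3 + 42*x**6 - 20*x**5 - x**4*cos(3*x + pi/6)/4 + 150*x**4 - x**3*sin(3*x + pi/6)/3 + 9*x**3*cos(3*x + pi/6)/4 - 50*x**3/3 + 9*x**2*sin(3*x + pi/6)/4 + 225*x**2/2 = f(x).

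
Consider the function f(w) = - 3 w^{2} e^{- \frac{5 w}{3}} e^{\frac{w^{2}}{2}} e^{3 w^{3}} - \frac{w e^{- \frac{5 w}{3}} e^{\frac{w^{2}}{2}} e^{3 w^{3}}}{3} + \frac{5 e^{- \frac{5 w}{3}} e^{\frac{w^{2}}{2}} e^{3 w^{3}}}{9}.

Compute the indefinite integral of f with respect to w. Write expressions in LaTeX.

F(w) = - \frac{e^{3 w^{3} + \frac{w^{2}}{2} - \frac{5 w}{3}}}{3} + C

The substitution u = 3 w^{3} + \frac{w^{2}}{2} - \frac{5 w}{3} works: f is exactly (dF/du)*(du/dw) for that inner function.
Check: d/dw[- \frac{e^{3 w^{3} + \frac{w^{2}}{2} - \frac{5 w}{3}}}{3}] = - 3 w^{2} e^{- \frac{5 w}{3}} e^{\frac{w^{2}}{2}} e^{3 w^{3}} - \frac{w e^{- \frac{5 w}{3}} e^{\frac{w^{2}}{2}} e^{3 w^{3}}}{3} + \frac{5 e^{- \frac{5 w}{3}} e^{\frac{w^{2}}{2}} e^{3 w^{3}}}{9} = f(w).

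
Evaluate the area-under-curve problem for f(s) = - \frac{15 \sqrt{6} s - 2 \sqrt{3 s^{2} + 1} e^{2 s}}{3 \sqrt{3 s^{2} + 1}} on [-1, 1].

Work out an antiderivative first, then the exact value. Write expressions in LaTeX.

Antiderivative: F(s) = \frac{- 5 \sqrt{6} \sqrt{3 s^{2} + 1} + e^{2 s}}{3}; value = - \frac{1}{3 e^{2}} + \frac{e^{2}}{3}

For F(s) to be correct the identity F'(s) - f(s) = 0 must hold.
F(s) = \frac{- 5 \sqrt{6} \sqrt{3 s^{2} + 1} + e^{2 s}}{3} is an antiderivative of f.
Check: d/ds[\frac{- 5 \sqrt{6} \sqrt{3 s^{2} + 1} + e^{2 s}}{3}] = \frac{- 15 \sqrt{6} s + 2 \sqrt{3 s^{2} + 1} e^{2 s}}{3 \sqrt{3 s^{2} + 1}}, which equals f(s).
F(1) = - \frac{10 \sqrt{6}}{3} + \frac{e^{2}}{3}; F(-1) = - \frac{10 \sqrt{6}}{3} + \frac{1}{3 e^{2}}.
Integral = F(1) - F(-1) = - \frac{1}{3 e^{2}} + \frac{e^{2}}{3}.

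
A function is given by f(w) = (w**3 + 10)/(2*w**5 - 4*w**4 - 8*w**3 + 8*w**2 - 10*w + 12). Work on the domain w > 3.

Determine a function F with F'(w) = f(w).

The denominator factors as 2*(w - 3)*(w - 1)*(w + 2)*(w**2 + 1); partial fractions split f into directly integrable pieces: (26*w + 43)/(100*(w**2 + 1)) + 1/(75*(w + 2)) - 11/(24*(w - 1)) + 37/(200*(w - 3)).
Check: d/dw[37*log(w - 3)/200 - 11*log(w - 1)/24 + log(w + 2)/75 + 13*log(w**2 + 1)/100 + 43*atan(w)/100] = (w**3 + 10)/(2*w**5 - 4*w**4 - 8*w**3 + 8*w**2 - 10*w + 12) = f(w).

An antiderivative is F(w) = 37*log(w - 3)/200 - 11*log(w - 1)/24 + log(w + 2)/75 + 13*log(w**2 + 1)/100 + 43*atan(w)/100.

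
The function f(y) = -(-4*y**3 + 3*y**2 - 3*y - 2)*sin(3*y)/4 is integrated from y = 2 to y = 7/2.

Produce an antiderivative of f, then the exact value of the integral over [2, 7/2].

Antiderivative: F(y) = -y**3*cos(3*y)/3 + y**2*sin(3*y)/3 + y**2*cos(3*y)/4 - y*sin(3*y)/6 - y*cos(3*y)/36 + sin(3*y)/108 - 2*cos(3*y)/9; value = 379*sin(21/2)/108 - 109*sin(6)/108 + 35*cos(6)/18 - 1663*cos(21/2)/144

Check any antiderivative F(y) by computing F'(y) and comparing it with f(y).
F(y) = -y**3*cos(3*y)/3 + y**2*sin(3*y)/3 + y**2*cos(3*y)/4 - y*sin(3*y)/6 - y*cos(3*y)/36 + sin(3*y)/108 - 2*cos(3*y)/9 is an antiderivative of f.
Check: d/dy[-y**3*cos(3*y)/3 + y**2*sin(3*y)/3 + y**2*cos(3*y)/4 - y*sin(3*y)/6 - y*cos(3*y)/36 + sin(3*y)/108 - 2*cos(3*y)/9] = y**3*sin(3*y) - 3*y**2*sin(3*y)/4 + 3*y*sin(3*y)/4 + sin(3*y)/2, which equals f(y).
F(7/2) = 379*sin(21/2)/108 - 1663*cos(21/2)/144; F(2) = -35*cos(6)/18 + 109*sin(6)/108.
Integral = F(7/2) - F(2) = 379*sin(21/2)/108 - 109*sin(6)/108 + 35*cos(6)/18 - 1663*cos(21/2)/144.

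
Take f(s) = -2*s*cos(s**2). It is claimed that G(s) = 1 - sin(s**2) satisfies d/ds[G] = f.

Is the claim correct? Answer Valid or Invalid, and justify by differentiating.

Valid - differentiating G returns exactly f.

d/ds[G] = -2*s*cos(s**2)
This equals f(s) exactly, so the claim holds.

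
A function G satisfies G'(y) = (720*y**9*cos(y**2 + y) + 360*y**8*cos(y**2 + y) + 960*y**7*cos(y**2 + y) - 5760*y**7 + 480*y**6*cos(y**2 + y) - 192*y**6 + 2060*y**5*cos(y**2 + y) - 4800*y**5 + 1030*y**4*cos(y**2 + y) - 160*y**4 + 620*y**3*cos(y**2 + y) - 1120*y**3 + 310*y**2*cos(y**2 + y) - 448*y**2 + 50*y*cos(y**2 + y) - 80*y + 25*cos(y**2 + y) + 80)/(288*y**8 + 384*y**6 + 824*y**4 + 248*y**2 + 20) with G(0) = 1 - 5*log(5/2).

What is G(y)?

Any candidate G(y) must reproduce the stated G'(y) exactly.
A general antiderivative is 4*y/(3*(2*y**2 + 1/3)) - 5*log(y**4 + y**2 + 5/2) + 5*sin(y**2 + y)/4 + C.
The condition gives C = 1 - 5*log(5/2) - (-5*log(5/2)) = 1.
So G(y) = (24*y**2 + 16*y - 20*(6*y**2 + 1)*log(y**4 + y**2 + 5/2) + 5*(6*y**2 + 1)*sin(y**2 + y) + 4)/(4*(6*y**2 + 1)).
Check: d/dy[(24*y**2 + 16*y - 20*(6*y**2 + 1)*log(y**4 + y**2 + 5/2) + 5*(6*y**2 + 1)*sin(y**2 + y) + 4)/(4*(6*y**2 + 1))] = (720*y**9*cos(y**2 + y) + 360*y**8*cos(y**2 + y) + 960*y**7*cos(y**2 + y) - 5760*y**7 + 480*y**6*cos(y**2 + y) - 192*y**6 + 2060*y**5*cos(y**2 + y) - 4800*y**5 + 1030*y**4*cos(y**2 + y) - 160*y**4 + 620*y**3*cos(y**2 + y) - 1120*y**3 + 310*y**2*cos(y**2 + y) - 448*y**2 + 50*y*cos(y**2 + y) - 80*y + 25*cos(y**2 + y) + 80)/(288*y**8 + 384*y**6 + 824*y**4 + 248*y**2 + 20) = G'(y).

G(y) = (24*y**2 + 16*y - 20*(6*y**2 + 1)*log(y**4 + y**2 + 5/2) + 5*(6*y**2 + 1)*sin(y**2 + y) + 4)/(4*(6*y**2 + 1))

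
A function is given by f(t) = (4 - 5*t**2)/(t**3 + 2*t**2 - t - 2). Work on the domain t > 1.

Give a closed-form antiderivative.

An antiderivative is F(t) = (-log(t - 1) + 3*log(t + 1) - 32*log(t + 2))/6.

The denominator factors as (t - 1)*(t + 1)*(t + 2); partial fractions split f into directly integrable pieces: -16/(3*(t + 2)) + 1/(2*(t + 1)) - 1/(6*(t - 1)).
Check: d/dt[(-log(t - 1) + 3*log(t + 1) - 32*log(t + 2))/6] = (4 - 5*t**2)/(t**3 + 2*t**2 - t - 2) = f(t).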